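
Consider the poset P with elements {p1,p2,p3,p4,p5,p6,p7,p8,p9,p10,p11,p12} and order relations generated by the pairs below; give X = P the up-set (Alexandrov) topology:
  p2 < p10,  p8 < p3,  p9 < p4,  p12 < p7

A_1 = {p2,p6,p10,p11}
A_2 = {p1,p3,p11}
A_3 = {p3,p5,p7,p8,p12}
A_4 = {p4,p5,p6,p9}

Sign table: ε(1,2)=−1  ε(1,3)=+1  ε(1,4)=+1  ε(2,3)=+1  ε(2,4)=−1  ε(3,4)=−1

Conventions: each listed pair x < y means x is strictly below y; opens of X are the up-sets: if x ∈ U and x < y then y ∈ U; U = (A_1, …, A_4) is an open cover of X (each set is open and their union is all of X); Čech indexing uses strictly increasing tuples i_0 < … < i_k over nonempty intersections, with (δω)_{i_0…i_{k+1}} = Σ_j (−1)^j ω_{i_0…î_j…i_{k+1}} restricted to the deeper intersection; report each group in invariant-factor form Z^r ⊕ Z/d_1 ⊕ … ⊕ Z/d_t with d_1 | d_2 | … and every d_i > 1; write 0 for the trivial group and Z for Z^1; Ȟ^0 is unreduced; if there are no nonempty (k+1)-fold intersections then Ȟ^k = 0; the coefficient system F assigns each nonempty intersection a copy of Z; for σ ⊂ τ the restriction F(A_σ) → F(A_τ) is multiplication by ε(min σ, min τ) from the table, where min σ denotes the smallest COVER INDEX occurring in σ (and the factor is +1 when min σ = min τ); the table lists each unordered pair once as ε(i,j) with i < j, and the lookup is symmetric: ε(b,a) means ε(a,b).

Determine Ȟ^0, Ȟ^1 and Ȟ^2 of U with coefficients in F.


nerve of the cover:
  A12={p11} A14={p6} A23={p3} A34={p5}
C dims 4,4; δ0: rk 3, SNF 1^3
Ȟ^0 = (4 − 3) − 0 = 1, so Ȟ^0 ≅ Z
Ȟ^1 = (4 − 0) − 3 = 1, so Ȟ^1 ≅ Z
Ȟ^2 = (0 − 0) − 0 = 0, so Ȟ^2 ≅ 0

Ȟ^0(U;F) ≅ Z; Ȟ^1(U;F) ≅ Z; Ȟ^2(U;F) ≅ 0


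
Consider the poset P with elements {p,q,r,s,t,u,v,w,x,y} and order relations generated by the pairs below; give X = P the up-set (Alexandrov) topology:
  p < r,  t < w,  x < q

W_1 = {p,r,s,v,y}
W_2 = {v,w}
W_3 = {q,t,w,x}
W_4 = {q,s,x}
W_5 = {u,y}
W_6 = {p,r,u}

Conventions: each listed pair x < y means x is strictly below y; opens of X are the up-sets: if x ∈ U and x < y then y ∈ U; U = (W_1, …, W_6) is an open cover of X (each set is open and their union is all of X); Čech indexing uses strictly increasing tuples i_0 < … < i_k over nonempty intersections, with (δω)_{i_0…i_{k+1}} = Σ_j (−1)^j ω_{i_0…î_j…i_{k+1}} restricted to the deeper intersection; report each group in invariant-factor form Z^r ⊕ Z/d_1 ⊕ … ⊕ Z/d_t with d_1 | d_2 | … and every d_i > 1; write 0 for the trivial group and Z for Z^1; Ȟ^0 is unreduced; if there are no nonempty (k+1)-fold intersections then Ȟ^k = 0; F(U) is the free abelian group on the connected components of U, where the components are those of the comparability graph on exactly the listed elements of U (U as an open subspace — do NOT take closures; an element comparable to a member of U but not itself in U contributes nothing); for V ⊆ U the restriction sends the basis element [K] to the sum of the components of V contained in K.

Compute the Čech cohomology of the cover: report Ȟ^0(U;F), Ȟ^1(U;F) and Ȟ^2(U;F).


Ȟ^0 = Z^7, Ȟ^1 = 0 and Ȟ^2 = 0

nonempty intersections:
  W12={v} W14={s} W15={y} W16={p,r} W23={w} W34={q,x} W56={u}
components per intersection:
  W1: {p,r} {s} {v} {y}
  W2: {v} {w}
  W3: {q,x} {t,w}
  W4: {q,x} {s}
  W5: {u} {y}
  W6: {p,r} {u}
  W12: {v}
  W14: {s}
  W15: {y}
  W16: {p,r}
  W23: {w}
  W34: {q,x}
  W56: {u}
C dims 14,7; δ0: rk 7, SNF 1^7
Ȟ^0: (14−7)−0=7 ⇒ Z^7
Ȟ^1: (7−0)−7=0 ⇒ 0
Ȟ^2: (0−0)−0=0 ⇒ 0


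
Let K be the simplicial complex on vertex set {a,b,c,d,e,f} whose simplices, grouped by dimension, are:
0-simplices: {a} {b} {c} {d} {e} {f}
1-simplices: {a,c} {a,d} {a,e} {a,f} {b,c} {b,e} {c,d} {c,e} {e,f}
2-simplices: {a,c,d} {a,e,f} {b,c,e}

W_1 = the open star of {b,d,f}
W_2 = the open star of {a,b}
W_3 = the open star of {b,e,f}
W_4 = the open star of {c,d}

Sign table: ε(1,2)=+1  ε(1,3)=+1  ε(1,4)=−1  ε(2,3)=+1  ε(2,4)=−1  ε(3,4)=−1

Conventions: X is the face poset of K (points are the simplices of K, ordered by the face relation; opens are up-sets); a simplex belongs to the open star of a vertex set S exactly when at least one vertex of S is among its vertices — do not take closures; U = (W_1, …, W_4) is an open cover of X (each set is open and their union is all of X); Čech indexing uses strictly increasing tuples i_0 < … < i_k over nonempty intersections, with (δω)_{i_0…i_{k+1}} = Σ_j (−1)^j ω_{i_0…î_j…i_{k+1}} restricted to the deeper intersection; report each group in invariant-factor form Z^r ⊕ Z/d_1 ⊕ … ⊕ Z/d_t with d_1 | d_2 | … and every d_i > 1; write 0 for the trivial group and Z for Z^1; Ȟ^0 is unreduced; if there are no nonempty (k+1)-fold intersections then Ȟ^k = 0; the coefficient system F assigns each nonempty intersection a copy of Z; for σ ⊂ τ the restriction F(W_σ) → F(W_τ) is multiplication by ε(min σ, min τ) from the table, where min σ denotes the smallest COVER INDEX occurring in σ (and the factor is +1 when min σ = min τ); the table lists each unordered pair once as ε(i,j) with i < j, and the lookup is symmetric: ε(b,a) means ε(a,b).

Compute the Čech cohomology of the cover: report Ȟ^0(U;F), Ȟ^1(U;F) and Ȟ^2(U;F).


cover nerve:
  W1={{b},{d},{f},{a,d},{a,f},{b,c},{b,e},{c,d},{e,f},{a,c,d},{a,e,f},{b,c,e}} W2={{a},{b},{a,c},{a,d},{a,e},{a,f},{b,c},{b,e},{a,c,d},{a,e,f},{b,c,e}} W3={{b},{e},{f},{a,e},{a,f},{b,c},{b,e},{c,e},{e,f},{a,e,f},{b,c,e}} W4={{c},{d},{a,c},{a,d},{b,c},{c,d},{c,e},{a,c,d},{b,c,e}}
  W12={{b},{a,d},{a,f},{b,c},{b,e},{a,c,d},{a,e,f},{b,c,e}} W13={{b},{f},{a,f},{b,c},{b,e},{e,f},{a,e,f},{b,c,e}} W14={{d},{a,d},{b,c},{c,d},{a,c,d},{b,c,e}} W23={{b},{a,e},{a,f},{b,c},{b,e},{a,e,f},{b,c,e}} W24={{a,c},{a,d},{b,c},{a,c,d},{b,c,e}} W34={{b,c},{c,e},{b,c,e}}
  W123={{b},{a,f},{b,c},{b,e},{a,e,f},{b,c,e}} W124={{a,d},{b,c},{a,c,d},{b,c,e}} W134={{b,c},{b,c,e}} W234={{b,c},{b,c,e}}
  W1234={{b,c},{b,c,e}}
C dims 4,6,4,1; δ0: rk 3, SNF 1^3; δ1: rk 3, SNF 1^3; δ2: rk 1, SNF 1^1
Ȟ^0: (4−3)−0=1 ⇒ Z
Ȟ^1: (6−3)−3=0 ⇒ 0
Ȟ^2: (4−1)−3=0 ⇒ 0

Ȟ^0 ≅ Z; Ȟ^1 ≅ 0; Ȟ^2 ≅ 0


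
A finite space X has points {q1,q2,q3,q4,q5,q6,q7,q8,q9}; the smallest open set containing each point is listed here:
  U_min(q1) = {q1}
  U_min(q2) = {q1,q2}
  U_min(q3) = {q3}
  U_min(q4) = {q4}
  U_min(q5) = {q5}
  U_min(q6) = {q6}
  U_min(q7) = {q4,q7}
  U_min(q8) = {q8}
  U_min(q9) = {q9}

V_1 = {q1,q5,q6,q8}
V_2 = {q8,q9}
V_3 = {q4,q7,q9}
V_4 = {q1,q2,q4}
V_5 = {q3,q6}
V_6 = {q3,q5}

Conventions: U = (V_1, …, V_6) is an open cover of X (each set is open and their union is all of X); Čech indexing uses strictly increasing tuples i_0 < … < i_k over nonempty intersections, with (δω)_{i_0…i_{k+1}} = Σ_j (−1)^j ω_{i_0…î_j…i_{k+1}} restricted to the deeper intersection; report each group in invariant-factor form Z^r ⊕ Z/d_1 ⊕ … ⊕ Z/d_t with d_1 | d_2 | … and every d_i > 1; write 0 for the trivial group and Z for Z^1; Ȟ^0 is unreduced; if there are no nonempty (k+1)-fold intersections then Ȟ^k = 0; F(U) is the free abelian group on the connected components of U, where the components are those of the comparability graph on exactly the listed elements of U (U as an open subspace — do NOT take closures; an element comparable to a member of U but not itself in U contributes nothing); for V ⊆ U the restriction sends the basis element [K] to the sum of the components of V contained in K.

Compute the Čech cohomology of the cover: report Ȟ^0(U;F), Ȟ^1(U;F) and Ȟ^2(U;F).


nonempty overlaps:
  V12={q8} V14={q1} V15={q6} V16={q5} V23={q9} V34={q4} V56={q3}
components per intersection:
  V1: {q1} {q5} {q6} {q8}
  V2: {q8} {q9}
  V3: {q4,q7} {q9}
  V4: {q1,q2} {q4}
  V5: {q3} {q6}
  V6: {q3} {q5}
  V12: {q8}
  V14: {q1}
  V15: {q6}
  V16: {q5}
  V23: {q9}
  V34: {q4}
  V56: {q3}
C dims 14,7; δ0: rk 7, SNF 1^7
degree 0: 14−7−0 = 7 → Ȟ^0 ≅ Z^7
degree 1: 7−0−7 = 0 → Ȟ^1 ≅ 0
degree 2: 0−0−0 = 0 → Ȟ^2 ≅ 0

Ȟ^0 = Z^7; Ȟ^1 = 0; Ȟ^2 = 0


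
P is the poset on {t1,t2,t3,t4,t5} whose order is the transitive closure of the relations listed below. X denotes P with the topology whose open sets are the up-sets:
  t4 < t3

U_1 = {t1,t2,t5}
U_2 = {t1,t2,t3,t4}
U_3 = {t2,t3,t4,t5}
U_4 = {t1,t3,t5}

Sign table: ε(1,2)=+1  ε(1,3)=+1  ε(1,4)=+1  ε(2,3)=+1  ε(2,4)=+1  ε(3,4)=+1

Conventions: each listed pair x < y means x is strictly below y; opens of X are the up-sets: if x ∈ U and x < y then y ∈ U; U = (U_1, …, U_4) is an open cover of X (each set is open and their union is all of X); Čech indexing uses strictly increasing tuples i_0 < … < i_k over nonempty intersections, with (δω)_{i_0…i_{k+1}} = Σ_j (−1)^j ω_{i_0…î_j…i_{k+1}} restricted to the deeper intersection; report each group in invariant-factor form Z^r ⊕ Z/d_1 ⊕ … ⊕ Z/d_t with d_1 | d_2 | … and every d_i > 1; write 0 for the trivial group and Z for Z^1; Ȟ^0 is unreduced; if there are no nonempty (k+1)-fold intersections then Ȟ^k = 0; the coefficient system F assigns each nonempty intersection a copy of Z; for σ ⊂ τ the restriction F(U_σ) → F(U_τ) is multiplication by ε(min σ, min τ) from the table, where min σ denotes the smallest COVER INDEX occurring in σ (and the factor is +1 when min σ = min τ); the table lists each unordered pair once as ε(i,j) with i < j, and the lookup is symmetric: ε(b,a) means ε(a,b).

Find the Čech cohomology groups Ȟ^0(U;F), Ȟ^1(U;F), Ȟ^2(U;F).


nerve of the cover:
  U12={t1,t2} U13={t2,t5} U14={t1,t5} U23={t2,t3,t4} U24={t1,t3} U34={t3,t5}
  U123={t2} U124={t1} U134={t5} U234={t3}
C dims 4,6,4; δ0: rk 3, SNF 1^3; δ1: rk 3, SNF 1^3
Ȟ^0 = (4 − 3) − 0 = 1, so Ȟ^0 ≅ Z
Ȟ^1 = (6 − 3) − 3 = 0, so Ȟ^1 ≅ 0
Ȟ^2 = (4 − 0) − 3 = 1, so Ȟ^2 ≅ Z

Ȟ^0 = Z, Ȟ^1 = 0, Ȟ^2 = Z


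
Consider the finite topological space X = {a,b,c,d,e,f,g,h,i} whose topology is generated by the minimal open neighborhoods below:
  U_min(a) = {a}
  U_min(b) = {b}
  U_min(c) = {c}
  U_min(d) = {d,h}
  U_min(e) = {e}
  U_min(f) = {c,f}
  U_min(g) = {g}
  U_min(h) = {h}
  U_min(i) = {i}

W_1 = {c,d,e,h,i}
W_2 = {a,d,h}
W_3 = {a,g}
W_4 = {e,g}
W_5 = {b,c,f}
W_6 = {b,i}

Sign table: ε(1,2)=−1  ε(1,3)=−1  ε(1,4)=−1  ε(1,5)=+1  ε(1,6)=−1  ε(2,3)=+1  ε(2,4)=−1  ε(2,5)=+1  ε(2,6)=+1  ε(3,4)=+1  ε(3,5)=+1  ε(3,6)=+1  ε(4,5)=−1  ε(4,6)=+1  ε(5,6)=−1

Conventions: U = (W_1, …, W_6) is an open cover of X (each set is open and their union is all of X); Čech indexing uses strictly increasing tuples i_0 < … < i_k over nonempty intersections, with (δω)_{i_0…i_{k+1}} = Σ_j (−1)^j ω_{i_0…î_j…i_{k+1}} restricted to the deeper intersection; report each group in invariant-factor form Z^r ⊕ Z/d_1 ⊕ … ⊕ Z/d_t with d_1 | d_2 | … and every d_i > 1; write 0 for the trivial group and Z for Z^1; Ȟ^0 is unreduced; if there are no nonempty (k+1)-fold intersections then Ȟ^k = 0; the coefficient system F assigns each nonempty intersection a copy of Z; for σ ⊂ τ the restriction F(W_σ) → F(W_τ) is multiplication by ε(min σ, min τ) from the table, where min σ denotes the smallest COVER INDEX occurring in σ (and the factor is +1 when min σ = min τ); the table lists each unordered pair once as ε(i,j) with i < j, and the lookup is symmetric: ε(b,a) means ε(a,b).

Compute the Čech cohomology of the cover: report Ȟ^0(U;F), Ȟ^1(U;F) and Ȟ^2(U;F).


Ȟ^0 = Z, Ȟ^1 = Z^2, Ȟ^2 = 0

nonempty overlaps:
  W12={d,h} W14={e} W15={c} W16={i} W23={a} W34={g} W56={b}
C dims 6,7; δ0: rk 5, SNF 1^5
degree 0: 6−5−0 = 1 → Ȟ^0 ≅ Z
degree 1: 7−0−5 = 2 → Ȟ^1 ≅ Z^2
degree 2: 0−0−0 = 0 → Ȟ^2 ≅ 0


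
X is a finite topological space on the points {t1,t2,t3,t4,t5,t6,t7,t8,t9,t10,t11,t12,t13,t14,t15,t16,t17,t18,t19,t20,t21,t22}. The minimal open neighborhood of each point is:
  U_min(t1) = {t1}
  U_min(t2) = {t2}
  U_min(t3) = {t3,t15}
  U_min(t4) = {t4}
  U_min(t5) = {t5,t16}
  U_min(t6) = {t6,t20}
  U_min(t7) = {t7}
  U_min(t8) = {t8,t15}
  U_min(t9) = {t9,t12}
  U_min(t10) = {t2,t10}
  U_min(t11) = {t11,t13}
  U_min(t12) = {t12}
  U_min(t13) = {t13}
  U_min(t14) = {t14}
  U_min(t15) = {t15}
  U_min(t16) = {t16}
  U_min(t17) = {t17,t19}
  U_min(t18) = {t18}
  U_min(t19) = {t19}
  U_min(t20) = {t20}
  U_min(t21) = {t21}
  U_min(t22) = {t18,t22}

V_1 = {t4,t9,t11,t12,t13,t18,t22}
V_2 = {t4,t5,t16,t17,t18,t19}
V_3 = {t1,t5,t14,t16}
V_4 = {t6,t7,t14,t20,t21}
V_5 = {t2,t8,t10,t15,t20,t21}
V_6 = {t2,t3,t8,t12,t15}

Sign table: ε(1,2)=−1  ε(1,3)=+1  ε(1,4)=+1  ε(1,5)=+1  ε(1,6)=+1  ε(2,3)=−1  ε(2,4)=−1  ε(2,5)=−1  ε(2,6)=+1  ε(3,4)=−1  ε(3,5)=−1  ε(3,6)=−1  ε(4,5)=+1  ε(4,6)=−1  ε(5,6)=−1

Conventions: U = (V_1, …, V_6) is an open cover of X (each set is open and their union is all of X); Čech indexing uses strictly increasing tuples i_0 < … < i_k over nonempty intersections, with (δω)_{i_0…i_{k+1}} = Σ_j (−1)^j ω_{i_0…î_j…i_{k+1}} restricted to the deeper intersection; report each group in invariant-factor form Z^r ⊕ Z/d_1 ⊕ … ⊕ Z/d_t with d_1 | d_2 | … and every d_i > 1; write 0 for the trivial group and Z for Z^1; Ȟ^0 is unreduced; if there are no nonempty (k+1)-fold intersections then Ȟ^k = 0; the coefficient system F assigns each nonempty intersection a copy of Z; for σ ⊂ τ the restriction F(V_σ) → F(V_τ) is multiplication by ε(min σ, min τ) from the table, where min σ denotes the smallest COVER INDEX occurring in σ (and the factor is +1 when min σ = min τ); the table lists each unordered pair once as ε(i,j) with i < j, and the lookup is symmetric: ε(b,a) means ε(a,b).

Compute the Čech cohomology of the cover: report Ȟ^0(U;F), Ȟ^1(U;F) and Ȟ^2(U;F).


Ȟ^0 ≅ Z, Ȟ^1 ≅ Z and Ȟ^2 ≅ 0

nonempty intersections:
  V12={t4,t18} V16={t12} V23={t5,t16} V34={t14} V45={t20,t21} V56={t2,t8,t15}
C dims 6,6; δ0: rk 5, SNF 1^5
Ȟ^0: (6−5)−0=1 ⇒ Z
Ȟ^1: (6−0)−5=1 ⇒ Z
Ȟ^2: (0−0)−0=0 ⇒ 0


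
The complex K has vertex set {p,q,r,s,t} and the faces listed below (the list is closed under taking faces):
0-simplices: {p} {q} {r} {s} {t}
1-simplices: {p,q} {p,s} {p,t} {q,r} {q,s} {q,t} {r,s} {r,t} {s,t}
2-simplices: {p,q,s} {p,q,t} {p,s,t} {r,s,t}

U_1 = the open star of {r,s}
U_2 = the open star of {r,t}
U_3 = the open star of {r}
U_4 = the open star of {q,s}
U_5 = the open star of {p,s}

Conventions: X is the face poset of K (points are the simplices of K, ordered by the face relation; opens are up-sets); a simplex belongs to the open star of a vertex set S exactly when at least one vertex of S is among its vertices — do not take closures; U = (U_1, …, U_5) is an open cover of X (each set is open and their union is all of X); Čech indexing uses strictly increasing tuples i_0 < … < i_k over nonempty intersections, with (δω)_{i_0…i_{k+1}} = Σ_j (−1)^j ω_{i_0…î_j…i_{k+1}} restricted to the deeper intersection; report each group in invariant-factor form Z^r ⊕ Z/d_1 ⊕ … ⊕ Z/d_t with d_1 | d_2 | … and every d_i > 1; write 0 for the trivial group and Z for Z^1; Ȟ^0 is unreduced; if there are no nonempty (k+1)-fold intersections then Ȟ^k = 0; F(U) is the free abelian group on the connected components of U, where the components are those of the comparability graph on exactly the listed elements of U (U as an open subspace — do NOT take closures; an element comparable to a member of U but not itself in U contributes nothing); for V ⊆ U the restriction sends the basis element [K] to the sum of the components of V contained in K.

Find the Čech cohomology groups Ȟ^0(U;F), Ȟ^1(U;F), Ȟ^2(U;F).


Ȟ^0(U;F) ≅ Z, Ȟ^1(U;F) ≅ Z and Ȟ^2(U;F) ≅ 0

intersection data:
  U1={{r},{s},{p,s},{q,r},{q,s},{r,s},{r,t},{s,t},{p,q,s},{p,s,t},{r,s,t}} U2={{r},{t},{p,t},{q,r},{q,t},{r,s},{r,t},{s,t},{p,q,t},{p,s,t},{r,s,t}} U3={{r},{q,r},{r,s},{r,t},{r,s,t}} U4={{q},{s},{p,q},{p,s},{q,r},{q,s},{q,t},{r,s},{s,t},{p,q,s},{p,q,t},{p,s,t},{r,s,t}} U5={{p},{s},{p,q},{p,s},{p,t},{q,s},{r,s},{s,t},{p,q,s},{p,q,t},{p,s,t},{r,s,t}}
  U12={{r},{q,r},{r,s},{r,t},{s,t},{p,s,t},{r,s,t}} U13={{r},{q,r},{r,s},{r,t},{r,s,t}} U14={{s},{p,s},{q,r},{q,s},{r,s},{s,t},{p,q,s},{p,s,t},{r,s,t}} U15={{s},{p,s},{q,s},{r,s},{s,t},{p,q,s},{p,s,t},{r,s,t}} U23={{r},{q,r},{r,s},{r,t},{r,s,t}} U24={{q,r},{q,t},{r,s},{s,t},{p,q,t},{p,s,t},{r,s,t}} U25={{p,t},{r,s},{s,t},{p,q,t},{p,s,t},{r,s,t}} U34={{q,r},{r,s},{r,s,t}} U35={{r,s},{r,s,t}} U45={{s},{p,q},{p,s},{q,s},{r,s},{s,t},{p,q,s},{p,q,t},{p,s,t},{r,s,t}}
  U123={{r},{q,r},{r,s},{r,t},{r,s,t}} U124={{q,r},{r,s},{s,t},{p,s,t},{r,s,t}} U125={{r,s},{s,t},{p,s,t},{r,s,t}} U134={{q,r},{r,s},{r,s,t}} U135={{r,s},{r,s,t}} U145={{s},{p,s},{q,s},{r,s},{s,t},{p,q,s},{p,s,t},{r,s,t}} U234={{q,r},{r,s},{r,s,t}} U235={{r,s},{r,s,t}} U245={{r,s},{s,t},{p,q,t},{p,s,t},{r,s,t}} U345={{r,s},{r,s,t}}
  U1234={{q,r},{r,s},{r,s,t}} U1235={{r,s},{r,s,t}} U1245={{r,s},{s,t},{p,s,t},{r,s,t}} U1345={{r,s},{r,s,t}} U2345={{r,s},{r,s,t}}
  U12345={{r,s},{r,s,t}}
components per intersection:
  U1: {{r},{s},{p,s},{q,r},{q,s},{r,s},{r,t},{s,t},{p,q,s},{p,s,t},{r,s,t}}
  U2: {{r},{t},{p,t},{q,r},{q,t},{r,s},{r,t},{s,t},{p,q,t},{p,s,t},{r,s,t}}
  U3: {{r},{q,r},{r,s},{r,t},{r,s,t}}
  U4: {{q},{s},{p,q},{p,s},{q,r},{q,s},{q,t},{r,s},{s,t},{p,q,s},{p,q,t},{p,s,t},{r,s,t}}
  U5: {{p},{s},{p,q},{p,s},{p,t},{q,s},{r,s},{s,t},{p,q,s},{p,q,t},{p,s,t},{r,s,t}}
  U12: {{r},{q,r},{r,s},{r,t},{s,t},{p,s,t},{r,s,t}}
  U13: {{r},{q,r},{r,s},{r,t},{r,s,t}}
  U14: {{s},{p,s},{q,s},{r,s},{s,t},{p,q,s},{p,s,t},{r,s,t}} {{q,r}}
  U15: {{s},{p,s},{q,s},{r,s},{s,t},{p,q,s},{p,s,t},{r,s,t}}
  U23: {{r},{q,r},{r,s},{r,t},{r,s,t}}
  U24: {{q,r}} {{q,t},{p,q,t}} {{r,s},{s,t},{p,s,t},{r,s,t}}
  U25: {{p,t},{r,s},{s,t},{p,q,t},{p,s,t},{r,s,t}}
  U34: {{q,r}} {{r,s},{r,s,t}}
  U35: {{r,s},{r,s,t}}
  U45: {{s},{p,q},{p,s},{q,s},{r,s},{s,t},{p,q,s},{p,q,t},{p,s,t},{r,s,t}}
  U123: {{r},{q,r},{r,s},{r,t},{r,s,t}}
  U124: {{q,r}} {{r,s},{s,t},{p,s,t},{r,s,t}}
  U125: {{r,s},{s,t},{p,s,t},{r,s,t}}
  U134: {{q,r}} {{r,s},{r,s,t}}
  U135: {{r,s},{r,s,t}}
  U145: {{s},{p,s},{q,s},{r,s},{s,t},{p,q,s},{p,s,t},{r,s,t}}
  U234: {{q,r}} {{r,s},{r,s,t}}
  U235: {{r,s},{r,s,t}}
  U245: {{r,s},{s,t},{p,s,t},{r,s,t}} {{p,q,t}}
  U345: {{r,s},{r,s,t}}
  U1234: {{q,r}} {{r,s},{r,s,t}}
  U1235: {{r,s},{r,s,t}}
  U1245: {{r,s},{s,t},{p,s,t},{r,s,t}}
  U1345: {{r,s},{r,s,t}}
  U2345: {{r,s},{r,s,t}}
  U12345: {{r,s},{r,s,t}}
C dims 5,14,14,6; δ0: rk 4, SNF 1^4; δ1: rk 9, SNF 1^9; δ2: rk 5, SNF 1^5
Ȟ^0 = (5 − 4) − 0 = 1, so Ȟ^0 ≅ Z
Ȟ^1 = (14 − 9) − 4 = 1, so Ȟ^1 ≅ Z
Ȟ^2 = (14 − 5) − 9 = 0, so Ȟ^2 ≅ 0


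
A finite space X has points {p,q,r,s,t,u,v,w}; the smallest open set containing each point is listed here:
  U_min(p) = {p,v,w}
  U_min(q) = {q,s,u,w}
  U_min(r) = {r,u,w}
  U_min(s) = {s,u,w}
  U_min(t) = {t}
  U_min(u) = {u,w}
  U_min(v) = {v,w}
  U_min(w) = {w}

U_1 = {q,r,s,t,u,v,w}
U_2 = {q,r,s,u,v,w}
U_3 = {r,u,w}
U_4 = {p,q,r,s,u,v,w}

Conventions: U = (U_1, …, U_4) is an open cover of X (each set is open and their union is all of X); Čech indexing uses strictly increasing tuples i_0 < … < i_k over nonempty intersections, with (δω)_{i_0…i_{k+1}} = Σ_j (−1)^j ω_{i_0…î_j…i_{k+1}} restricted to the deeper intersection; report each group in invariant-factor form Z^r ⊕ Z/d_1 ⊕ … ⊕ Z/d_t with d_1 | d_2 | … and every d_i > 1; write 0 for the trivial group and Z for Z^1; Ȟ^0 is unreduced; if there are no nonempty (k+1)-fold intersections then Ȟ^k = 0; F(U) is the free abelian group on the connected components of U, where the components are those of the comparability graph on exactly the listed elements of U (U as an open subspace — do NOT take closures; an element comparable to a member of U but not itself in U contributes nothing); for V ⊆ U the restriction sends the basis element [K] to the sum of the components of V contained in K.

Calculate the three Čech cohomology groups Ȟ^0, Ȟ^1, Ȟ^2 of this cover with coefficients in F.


nerve simplices:
  U12={q,r,s,u,v,w} U13={r,u,w} U14={q,r,s,u,v,w} U23={r,u,w} U24={q,r,s,u,v,w} U34={r,u,w}
  U123={r,u,w} U124={q,r,s,u,v,w} U134={r,u,w} U234={r,u,w}
  U1234={r,u,w}
components per intersection:
  U1: {q,r,s,u,v,w} {t}
  U2: {q,r,s,u,v,w}
  U3: {r,u,w}
  U4: {p,q,r,s,u,v,w}
  U12: {q,r,s,u,v,w}
  U13: {r,u,w}
  U14: {q,r,s,u,v,w}
  U23: {r,u,w}
  U24: {q,r,s,u,v,w}
  U34: {r,u,w}
  U123: {r,u,w}
  U124: {q,r,s,u,v,w}
  U134: {r,u,w}
  U234: {r,u,w}
  U1234: {r,u,w}
C dims 5,6,4,1; δ0: rk 3, SNF 1^3; δ1: rk 3, SNF 1^3; δ2: rk 1, SNF 1^1
degree 0: 5−3−0 = 2 → Ȟ^0 ≅ Z^2
degree 1: 6−3−3 = 0 → Ȟ^1 ≅ 0
degree 2: 4−1−3 = 0 → Ȟ^2 ≅ 0

Ȟ^0 ≅ Z^2; Ȟ^1 ≅ 0; Ȟ^2 ≅ 0


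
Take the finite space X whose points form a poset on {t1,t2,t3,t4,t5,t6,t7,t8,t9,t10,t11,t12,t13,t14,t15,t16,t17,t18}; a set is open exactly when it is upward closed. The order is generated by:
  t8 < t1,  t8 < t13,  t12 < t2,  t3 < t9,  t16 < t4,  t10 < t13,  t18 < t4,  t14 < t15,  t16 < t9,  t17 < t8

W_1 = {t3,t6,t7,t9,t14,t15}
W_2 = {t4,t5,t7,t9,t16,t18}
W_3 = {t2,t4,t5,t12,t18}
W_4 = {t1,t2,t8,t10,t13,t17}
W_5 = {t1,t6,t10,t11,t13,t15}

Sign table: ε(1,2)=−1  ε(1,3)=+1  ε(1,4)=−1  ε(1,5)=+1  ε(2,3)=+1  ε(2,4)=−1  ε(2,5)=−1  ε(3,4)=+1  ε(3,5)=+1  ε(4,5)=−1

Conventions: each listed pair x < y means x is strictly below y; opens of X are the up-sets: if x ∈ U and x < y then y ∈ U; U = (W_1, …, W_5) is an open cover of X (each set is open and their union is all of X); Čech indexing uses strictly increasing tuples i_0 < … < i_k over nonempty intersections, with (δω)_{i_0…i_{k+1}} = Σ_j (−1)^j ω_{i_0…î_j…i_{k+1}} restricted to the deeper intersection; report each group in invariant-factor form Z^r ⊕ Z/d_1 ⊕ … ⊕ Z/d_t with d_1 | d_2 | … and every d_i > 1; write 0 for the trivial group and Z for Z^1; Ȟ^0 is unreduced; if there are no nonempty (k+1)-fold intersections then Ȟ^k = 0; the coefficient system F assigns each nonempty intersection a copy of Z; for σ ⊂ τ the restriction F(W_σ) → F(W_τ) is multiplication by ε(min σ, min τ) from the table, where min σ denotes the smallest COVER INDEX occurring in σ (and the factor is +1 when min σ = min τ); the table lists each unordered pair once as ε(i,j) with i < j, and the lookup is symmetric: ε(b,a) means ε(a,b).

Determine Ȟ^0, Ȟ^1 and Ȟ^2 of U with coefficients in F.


nerve simplices:
  W12={t7,t9} W15={t6,t15} W23={t4,t5,t18} W34={t2} W45={t1,t10,t13}
C dims 5,5; δ0: rk 4, SNF 1^4
degree 0: 5−4−0 = 1 → Ȟ^0 ≅ Z
degree 1: 5−0−4 = 1 → Ȟ^1 ≅ Z
degree 2: 0−0−0 = 0 → Ȟ^2 ≅ 0

Ȟ^0 = Z, Ȟ^1 = Z, Ȟ^2 = 0


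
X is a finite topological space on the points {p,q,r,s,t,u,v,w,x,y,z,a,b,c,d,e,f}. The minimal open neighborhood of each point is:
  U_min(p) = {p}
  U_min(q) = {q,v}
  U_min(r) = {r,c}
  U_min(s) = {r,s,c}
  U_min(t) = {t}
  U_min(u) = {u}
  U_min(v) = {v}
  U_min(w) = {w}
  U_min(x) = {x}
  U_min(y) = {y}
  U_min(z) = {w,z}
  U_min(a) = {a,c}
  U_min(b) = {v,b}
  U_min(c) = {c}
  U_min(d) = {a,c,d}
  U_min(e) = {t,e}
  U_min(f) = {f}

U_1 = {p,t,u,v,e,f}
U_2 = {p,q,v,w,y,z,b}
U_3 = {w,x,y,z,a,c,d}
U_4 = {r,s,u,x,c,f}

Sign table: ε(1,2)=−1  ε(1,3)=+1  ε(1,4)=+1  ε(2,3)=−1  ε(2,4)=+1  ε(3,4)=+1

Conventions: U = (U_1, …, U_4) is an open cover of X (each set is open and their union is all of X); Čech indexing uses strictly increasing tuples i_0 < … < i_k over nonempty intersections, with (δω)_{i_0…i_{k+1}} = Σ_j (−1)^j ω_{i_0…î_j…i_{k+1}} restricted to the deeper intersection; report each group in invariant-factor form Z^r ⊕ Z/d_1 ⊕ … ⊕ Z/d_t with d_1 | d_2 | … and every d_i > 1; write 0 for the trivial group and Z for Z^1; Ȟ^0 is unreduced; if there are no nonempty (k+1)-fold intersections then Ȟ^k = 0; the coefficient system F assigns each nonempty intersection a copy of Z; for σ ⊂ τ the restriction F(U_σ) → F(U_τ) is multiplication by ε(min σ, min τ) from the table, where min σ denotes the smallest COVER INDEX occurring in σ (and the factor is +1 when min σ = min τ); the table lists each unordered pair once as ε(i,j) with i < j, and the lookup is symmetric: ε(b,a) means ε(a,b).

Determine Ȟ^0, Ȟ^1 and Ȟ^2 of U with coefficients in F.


Ȟ^0(U;F) ≅ Z,  Ȟ^1(U;F) ≅ Z,  Ȟ^2(U;F) ≅ 0

cover nerve:
  U12={p,v} U14={u,f} U23={w,y,z} U34={x,c}
C dims 4,4; δ0: rk 3, SNF 1^3
Ȟ^0: (4−3)−0=1 ⇒ Z
Ȟ^1: (4−0)−3=1 ⇒ Z
Ȟ^2: (0−0)−0=0 ⇒ 0


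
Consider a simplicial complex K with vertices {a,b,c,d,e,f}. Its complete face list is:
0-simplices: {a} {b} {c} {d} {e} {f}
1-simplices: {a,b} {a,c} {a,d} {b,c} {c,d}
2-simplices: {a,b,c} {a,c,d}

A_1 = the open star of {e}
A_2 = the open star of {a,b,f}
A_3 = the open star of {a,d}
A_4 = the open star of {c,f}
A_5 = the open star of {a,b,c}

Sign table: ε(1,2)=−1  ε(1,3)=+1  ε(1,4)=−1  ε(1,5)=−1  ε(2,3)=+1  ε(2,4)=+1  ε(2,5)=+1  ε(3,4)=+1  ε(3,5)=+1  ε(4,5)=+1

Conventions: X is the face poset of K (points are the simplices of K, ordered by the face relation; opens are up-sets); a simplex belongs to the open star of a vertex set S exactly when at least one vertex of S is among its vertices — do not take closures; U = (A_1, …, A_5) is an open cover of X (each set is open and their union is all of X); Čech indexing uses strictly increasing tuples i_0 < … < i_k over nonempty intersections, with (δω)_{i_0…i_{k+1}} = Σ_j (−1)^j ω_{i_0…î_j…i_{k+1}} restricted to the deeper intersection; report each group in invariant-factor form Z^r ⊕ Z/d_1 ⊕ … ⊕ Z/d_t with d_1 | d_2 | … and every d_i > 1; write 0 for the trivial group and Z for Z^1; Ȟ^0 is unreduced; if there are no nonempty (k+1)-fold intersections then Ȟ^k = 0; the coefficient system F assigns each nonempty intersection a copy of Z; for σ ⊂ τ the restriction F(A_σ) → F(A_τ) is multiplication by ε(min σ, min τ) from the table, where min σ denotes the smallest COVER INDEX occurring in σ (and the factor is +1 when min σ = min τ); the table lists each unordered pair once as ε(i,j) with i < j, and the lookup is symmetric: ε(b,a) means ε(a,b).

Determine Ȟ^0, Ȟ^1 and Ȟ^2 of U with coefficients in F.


Ȟ^0 ≅ Z^2; Ȟ^1 ≅ 0; Ȟ^2 ≅ 0

intersection data:
  A1={{e}} A2={{a},{b},{f},{a,b},{a,c},{a,d},{b,c},{a,b,c},{a,c,d}} A3={{a},{d},{a,b},{a,c},{a,d},{c,d},{a,b,c},{a,c,d}} A4={{c},{f},{a,c},{b,c},{c,d},{a,b,c},{a,c,d}} A5={{a},{b},{c},{a,b},{a,c},{a,d},{b,c},{c,d},{a,b,c},{a,c,d}}
  A23={{a},{a,b},{a,c},{a,d},{a,b,c},{a,c,d}} A24={{f},{a,c},{b,c},{a,b,c},{a,c,d}} A25={{a},{b},{a,b},{a,c},{a,d},{b,c},{a,b,c},{a,c,d}} A34={{a,c},{c,d},{a,b,c},{a,c,d}} A35={{a},{a,b},{a,c},{a,d},{c,d},{a,b,c},{a,c,d}} A45={{c},{a,c},{b,c},{c,d},{a,b,c},{a,c,d}}
  A234={{a,c},{a,b,c},{a,c,d}} A235={{a},{a,b},{a,c},{a,d},{a,b,c},{a,c,d}} A245={{a,c},{b,c},{a,b,c},{a,c,d}} A345={{a,c},{c,d},{a,b,c},{a,c,d}}
  A2345={{a,c},{a,b,c},{a,c,d}}
C dims 5,6,4,1; δ0: rk 3, SNF 1^3; δ1: rk 3, SNF 1^3; δ2: rk 1, SNF 1^1
Ȟ^0 = (5 − 3) − 0 = 2, so Ȟ^0 ≅ Z^2
Ȟ^1 = (6 − 3) − 3 = 0, so Ȟ^1 ≅ 0
Ȟ^2 = (4 − 1) − 3 = 0, so Ȟ^2 ≅ 0


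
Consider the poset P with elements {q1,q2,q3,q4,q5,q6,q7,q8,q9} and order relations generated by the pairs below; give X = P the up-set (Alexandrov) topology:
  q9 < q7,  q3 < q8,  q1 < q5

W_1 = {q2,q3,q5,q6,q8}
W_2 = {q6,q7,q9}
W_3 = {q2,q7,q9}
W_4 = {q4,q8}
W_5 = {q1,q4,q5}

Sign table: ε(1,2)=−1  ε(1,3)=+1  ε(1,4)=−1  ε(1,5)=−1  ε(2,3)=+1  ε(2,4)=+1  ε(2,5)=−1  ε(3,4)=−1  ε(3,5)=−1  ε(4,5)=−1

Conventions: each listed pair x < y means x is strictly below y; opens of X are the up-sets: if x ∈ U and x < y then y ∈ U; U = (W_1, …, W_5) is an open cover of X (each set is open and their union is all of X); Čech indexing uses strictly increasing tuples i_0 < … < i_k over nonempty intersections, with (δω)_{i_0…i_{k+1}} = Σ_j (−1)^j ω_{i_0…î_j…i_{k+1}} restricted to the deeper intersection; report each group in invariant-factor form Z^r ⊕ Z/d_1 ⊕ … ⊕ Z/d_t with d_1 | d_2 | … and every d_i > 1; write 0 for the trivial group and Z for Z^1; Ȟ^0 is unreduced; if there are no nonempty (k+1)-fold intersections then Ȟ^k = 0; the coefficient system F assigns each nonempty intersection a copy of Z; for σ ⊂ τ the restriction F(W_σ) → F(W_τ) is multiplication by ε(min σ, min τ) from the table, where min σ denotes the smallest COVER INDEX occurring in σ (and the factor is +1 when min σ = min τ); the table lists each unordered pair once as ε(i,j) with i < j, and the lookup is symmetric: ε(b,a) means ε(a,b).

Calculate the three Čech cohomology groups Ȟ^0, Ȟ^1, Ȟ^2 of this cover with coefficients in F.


intersection data:
  W12={q6} W13={q2} W14={q8} W15={q5} W23={q7,q9} W45={q4}
C dims 5,6; δ0: rk 5, SNF 1^4·2
Ȟ^0 = (5 − 5) − 0 = 0, so Ȟ^0 ≅ 0
Ȟ^1 = (6 − 0) − 5 = 1 plus torsion [2], so Ȟ^1 ≅ Z ⊕ Z/2
Ȟ^2 = (0 − 0) − 0 = 0, so Ȟ^2 ≅ 0

Ȟ^0 ≅ 0, Ȟ^1 ≅ Z ⊕ Z/2 and Ȟ^2 ≅ 0


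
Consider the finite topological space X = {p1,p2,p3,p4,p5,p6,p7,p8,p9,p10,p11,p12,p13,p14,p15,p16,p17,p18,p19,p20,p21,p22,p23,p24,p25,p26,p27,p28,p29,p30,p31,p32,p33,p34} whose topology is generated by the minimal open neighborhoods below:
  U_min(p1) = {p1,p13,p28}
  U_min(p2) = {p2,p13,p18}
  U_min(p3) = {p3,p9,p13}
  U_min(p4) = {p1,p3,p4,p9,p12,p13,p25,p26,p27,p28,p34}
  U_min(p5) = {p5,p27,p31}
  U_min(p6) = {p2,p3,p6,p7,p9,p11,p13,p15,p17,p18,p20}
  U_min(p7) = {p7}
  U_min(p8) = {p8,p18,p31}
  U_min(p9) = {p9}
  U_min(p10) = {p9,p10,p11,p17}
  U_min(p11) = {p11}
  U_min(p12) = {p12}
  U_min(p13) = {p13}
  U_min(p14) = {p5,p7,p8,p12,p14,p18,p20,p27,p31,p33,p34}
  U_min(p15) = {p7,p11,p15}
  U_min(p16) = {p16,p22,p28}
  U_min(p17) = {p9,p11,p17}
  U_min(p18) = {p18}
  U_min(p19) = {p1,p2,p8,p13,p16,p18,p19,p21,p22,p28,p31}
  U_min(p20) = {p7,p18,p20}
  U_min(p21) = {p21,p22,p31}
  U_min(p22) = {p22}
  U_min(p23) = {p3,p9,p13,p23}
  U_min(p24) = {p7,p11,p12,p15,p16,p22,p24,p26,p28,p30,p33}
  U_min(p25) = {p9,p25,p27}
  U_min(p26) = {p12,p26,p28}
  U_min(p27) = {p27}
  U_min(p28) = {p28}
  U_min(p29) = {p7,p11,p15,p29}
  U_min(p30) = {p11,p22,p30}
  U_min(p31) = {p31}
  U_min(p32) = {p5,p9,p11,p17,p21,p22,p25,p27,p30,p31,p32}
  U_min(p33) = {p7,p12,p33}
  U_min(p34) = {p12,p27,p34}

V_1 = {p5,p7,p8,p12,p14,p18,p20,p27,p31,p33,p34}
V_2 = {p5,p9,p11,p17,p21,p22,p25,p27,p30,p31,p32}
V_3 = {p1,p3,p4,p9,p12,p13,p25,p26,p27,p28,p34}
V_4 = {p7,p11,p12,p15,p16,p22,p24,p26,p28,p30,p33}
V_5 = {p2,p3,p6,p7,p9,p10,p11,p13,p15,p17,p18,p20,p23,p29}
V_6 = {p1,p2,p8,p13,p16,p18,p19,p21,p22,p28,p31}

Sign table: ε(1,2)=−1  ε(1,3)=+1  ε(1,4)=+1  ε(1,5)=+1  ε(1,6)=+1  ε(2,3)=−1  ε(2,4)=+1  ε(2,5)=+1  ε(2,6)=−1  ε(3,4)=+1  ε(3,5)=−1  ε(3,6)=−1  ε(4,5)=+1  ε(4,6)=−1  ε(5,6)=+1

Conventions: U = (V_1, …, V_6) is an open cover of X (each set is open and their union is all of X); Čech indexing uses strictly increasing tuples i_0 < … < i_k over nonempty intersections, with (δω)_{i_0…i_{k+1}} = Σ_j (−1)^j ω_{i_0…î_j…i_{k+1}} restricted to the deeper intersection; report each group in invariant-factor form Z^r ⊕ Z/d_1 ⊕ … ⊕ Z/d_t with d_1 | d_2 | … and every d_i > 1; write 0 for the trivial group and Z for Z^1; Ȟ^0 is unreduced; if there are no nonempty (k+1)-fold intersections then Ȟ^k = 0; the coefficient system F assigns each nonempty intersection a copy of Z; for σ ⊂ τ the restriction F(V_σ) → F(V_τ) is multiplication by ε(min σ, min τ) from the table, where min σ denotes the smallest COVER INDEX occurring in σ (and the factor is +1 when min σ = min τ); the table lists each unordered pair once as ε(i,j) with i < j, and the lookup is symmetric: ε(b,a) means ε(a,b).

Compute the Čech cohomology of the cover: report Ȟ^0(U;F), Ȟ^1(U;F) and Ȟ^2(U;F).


Ȟ^0 = 0, Ȟ^1 = Z/2 and Ȟ^2 = Z

nerve simplices:
  V12={p5,p27,p31} V13={p12,p27,p34} V14={p7,p12,p33} V15={p7,p18,p20} V16={p8,p18,p31} V23={p9,p25,p27} V24={p11,p22,p30} V25={p9,p11,p17} V26={p21,p22,p31} V34={p12,p26,p28} V35={p3,p9,p13} V36={p1,p13,p28} V45={p7,p11,p15} V46={p16,p22,p28} V56={p2,p13,p18}
  V123={p27} V126={p31} V134={p12} V145={p7} V156={p18} V235={p9} V245={p11} V246={p22} V346={p28} V356={p13}
C dims 6,15,10; δ0: rk 6, SNF 1^5·2; δ1: rk 9, SNF 1^9
degree 0: 6−6−0 = 0 → Ȟ^0 ≅ 0
degree 1: 15−9−6 = 0 plus torsion [2] → Ȟ^1 ≅ Z/2
degree 2: 10−0−9 = 1 → Ȟ^2 ≅ Z


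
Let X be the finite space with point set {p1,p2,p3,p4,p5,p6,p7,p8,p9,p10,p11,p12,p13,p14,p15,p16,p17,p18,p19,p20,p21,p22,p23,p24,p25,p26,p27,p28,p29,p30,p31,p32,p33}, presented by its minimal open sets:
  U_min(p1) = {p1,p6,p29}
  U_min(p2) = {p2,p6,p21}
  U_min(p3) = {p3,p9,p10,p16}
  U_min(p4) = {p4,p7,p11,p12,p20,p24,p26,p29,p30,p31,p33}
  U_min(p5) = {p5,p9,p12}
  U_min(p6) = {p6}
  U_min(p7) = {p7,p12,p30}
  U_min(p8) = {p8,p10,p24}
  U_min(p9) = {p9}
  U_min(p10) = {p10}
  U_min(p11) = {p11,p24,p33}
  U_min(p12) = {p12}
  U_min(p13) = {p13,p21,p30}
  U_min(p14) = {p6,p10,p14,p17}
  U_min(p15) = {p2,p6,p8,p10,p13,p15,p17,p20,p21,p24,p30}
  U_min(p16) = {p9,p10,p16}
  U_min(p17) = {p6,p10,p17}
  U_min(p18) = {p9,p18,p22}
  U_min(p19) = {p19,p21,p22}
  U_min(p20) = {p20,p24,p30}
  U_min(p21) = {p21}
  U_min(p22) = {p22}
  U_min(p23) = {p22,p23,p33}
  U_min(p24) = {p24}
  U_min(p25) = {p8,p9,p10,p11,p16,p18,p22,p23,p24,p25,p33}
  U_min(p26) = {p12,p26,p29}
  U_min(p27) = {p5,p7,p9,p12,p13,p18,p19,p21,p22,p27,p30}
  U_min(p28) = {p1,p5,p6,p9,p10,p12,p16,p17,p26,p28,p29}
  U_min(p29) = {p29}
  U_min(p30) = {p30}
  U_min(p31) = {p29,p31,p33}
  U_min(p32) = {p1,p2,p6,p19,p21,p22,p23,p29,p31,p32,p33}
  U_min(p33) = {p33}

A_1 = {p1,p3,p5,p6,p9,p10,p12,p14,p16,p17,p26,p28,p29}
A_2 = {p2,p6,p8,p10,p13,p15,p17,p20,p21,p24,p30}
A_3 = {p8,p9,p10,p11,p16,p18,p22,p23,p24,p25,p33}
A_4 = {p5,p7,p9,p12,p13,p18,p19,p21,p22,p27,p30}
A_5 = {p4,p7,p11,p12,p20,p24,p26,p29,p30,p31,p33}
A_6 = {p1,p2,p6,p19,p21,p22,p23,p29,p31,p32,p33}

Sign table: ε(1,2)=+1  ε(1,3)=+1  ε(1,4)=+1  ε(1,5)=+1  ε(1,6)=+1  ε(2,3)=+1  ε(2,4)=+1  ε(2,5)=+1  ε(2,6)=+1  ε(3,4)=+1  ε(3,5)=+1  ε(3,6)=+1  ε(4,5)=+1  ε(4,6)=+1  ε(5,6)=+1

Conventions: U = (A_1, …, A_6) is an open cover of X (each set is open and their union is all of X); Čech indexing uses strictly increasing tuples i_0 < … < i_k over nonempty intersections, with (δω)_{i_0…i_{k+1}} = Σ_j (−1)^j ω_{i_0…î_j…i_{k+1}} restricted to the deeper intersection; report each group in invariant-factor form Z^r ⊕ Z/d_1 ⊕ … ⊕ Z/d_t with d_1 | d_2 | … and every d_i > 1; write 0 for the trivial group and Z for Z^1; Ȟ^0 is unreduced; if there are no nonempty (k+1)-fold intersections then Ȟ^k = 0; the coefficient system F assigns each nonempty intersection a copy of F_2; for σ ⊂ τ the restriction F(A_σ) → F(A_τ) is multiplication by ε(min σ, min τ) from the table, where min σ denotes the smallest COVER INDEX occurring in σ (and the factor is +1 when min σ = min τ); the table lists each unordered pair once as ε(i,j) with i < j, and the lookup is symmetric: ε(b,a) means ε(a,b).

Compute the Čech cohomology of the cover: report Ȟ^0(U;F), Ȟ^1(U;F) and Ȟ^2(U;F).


nerve of the cover:
  A12={p6,p10,p17} A13={p9,p10,p16} A14={p5,p9,p12} A15={p12,p26,p29} A16={p1,p6,p29} A23={p8,p10,p24} A24={p13,p21,p30} A25={p20,p24,p30} A26={p2,p6,p21} A34={p9,p18,p22} A35={p11,p24,p33} A36={p22,p23,p33} A45={p7,p12,p30} A46={p19,p21,p22} A56={p29,p31,p33}
  A123={p10} A126={p6} A134={p9} A145={p12} A156={p29} A235={p24} A245={p30} A246={p21} A346={p22} A356={p33}
C dims 6,15,10; δ0: rk_F2 5; δ1: rk_F2 9
Ȟ^0 = (6 − 5) − 0 = 1, so Ȟ^0 ≅ Z/2
Ȟ^1 = (15 − 9) − 5 = 1, so Ȟ^1 ≅ Z/2
Ȟ^2 = (10 − 0) − 9 = 1, so Ȟ^2 ≅ Z/2

Ȟ^0 ≅ Z/2; Ȟ^1 ≅ Z/2; Ȟ^2 ≅ Z/2


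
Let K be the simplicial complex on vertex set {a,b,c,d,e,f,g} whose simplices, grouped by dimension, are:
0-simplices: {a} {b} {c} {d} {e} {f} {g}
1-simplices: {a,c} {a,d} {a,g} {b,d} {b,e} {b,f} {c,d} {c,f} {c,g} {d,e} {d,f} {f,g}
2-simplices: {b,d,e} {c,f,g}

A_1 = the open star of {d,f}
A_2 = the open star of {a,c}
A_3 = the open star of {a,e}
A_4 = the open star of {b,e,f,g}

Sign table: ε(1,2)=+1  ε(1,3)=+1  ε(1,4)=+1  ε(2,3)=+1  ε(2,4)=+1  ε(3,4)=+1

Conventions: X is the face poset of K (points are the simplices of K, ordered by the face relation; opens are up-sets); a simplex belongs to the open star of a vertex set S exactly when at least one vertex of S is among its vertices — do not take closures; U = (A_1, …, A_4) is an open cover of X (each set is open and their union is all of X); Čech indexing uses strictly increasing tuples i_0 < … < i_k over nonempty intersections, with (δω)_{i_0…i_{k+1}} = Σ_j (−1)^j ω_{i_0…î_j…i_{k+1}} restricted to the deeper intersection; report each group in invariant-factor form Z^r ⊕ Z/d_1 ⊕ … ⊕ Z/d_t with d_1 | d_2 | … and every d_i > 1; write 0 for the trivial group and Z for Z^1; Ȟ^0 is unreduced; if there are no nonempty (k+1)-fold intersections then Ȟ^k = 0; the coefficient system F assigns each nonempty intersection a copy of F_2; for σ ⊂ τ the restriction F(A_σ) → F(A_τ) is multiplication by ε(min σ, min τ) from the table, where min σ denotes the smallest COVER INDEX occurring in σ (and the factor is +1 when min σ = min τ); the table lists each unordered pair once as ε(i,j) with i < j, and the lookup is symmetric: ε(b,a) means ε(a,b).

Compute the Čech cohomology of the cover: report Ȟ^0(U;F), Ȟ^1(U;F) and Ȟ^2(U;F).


intersection data:
  A1={{d},{f},{a,d},{b,d},{b,f},{c,d},{c,f},{d,e},{d,f},{f,g},{b,d,e},{c,f,g}} A2={{a},{c},{a,c},{a,d},{a,g},{c,d},{c,f},{c,g},{c,f,g}} A3={{a},{e},{a,c},{a,d},{a,g},{b,e},{d,e},{b,d,e}} A4={{b},{e},{f},{g},{a,g},{b,d},{b,e},{b,f},{c,f},{c,g},{d,e},{d,f},{f,g},{b,d,e},{c,f,g}}
  A12={{a,d},{c,d},{c,f},{c,f,g}} A13={{a,d},{d,e},{b,d,e}} A14={{f},{b,d},{b,f},{c,f},{d,e},{d,f},{f,g},{b,d,e},{c,f,g}} A23={{a},{a,c},{a,d},{a,g}} A24={{a,g},{c,f},{c,g},{c,f,g}} A34={{e},{a,g},{b,e},{d,e},{b,d,e}}
  A123={{a,d}} A124={{c,f},{c,f,g}} A134={{d,e},{b,d,e}} A234={{a,g}}
C dims 4,6,4; δ0: rk_F2 3; δ1: rk_F2 3
Ȟ^0 = (4 − 3) − 0 = 1, so Ȟ^0 ≅ Z/2
Ȟ^1 = (6 − 3) − 3 = 0, so Ȟ^1 ≅ 0
Ȟ^2 = (4 − 0) − 3 = 1, so Ȟ^2 ≅ Z/2

Ȟ^0(U;F) ≅ Z/2, Ȟ^1(U;F) ≅ 0, Ȟ^2(U;F) ≅ Z/2


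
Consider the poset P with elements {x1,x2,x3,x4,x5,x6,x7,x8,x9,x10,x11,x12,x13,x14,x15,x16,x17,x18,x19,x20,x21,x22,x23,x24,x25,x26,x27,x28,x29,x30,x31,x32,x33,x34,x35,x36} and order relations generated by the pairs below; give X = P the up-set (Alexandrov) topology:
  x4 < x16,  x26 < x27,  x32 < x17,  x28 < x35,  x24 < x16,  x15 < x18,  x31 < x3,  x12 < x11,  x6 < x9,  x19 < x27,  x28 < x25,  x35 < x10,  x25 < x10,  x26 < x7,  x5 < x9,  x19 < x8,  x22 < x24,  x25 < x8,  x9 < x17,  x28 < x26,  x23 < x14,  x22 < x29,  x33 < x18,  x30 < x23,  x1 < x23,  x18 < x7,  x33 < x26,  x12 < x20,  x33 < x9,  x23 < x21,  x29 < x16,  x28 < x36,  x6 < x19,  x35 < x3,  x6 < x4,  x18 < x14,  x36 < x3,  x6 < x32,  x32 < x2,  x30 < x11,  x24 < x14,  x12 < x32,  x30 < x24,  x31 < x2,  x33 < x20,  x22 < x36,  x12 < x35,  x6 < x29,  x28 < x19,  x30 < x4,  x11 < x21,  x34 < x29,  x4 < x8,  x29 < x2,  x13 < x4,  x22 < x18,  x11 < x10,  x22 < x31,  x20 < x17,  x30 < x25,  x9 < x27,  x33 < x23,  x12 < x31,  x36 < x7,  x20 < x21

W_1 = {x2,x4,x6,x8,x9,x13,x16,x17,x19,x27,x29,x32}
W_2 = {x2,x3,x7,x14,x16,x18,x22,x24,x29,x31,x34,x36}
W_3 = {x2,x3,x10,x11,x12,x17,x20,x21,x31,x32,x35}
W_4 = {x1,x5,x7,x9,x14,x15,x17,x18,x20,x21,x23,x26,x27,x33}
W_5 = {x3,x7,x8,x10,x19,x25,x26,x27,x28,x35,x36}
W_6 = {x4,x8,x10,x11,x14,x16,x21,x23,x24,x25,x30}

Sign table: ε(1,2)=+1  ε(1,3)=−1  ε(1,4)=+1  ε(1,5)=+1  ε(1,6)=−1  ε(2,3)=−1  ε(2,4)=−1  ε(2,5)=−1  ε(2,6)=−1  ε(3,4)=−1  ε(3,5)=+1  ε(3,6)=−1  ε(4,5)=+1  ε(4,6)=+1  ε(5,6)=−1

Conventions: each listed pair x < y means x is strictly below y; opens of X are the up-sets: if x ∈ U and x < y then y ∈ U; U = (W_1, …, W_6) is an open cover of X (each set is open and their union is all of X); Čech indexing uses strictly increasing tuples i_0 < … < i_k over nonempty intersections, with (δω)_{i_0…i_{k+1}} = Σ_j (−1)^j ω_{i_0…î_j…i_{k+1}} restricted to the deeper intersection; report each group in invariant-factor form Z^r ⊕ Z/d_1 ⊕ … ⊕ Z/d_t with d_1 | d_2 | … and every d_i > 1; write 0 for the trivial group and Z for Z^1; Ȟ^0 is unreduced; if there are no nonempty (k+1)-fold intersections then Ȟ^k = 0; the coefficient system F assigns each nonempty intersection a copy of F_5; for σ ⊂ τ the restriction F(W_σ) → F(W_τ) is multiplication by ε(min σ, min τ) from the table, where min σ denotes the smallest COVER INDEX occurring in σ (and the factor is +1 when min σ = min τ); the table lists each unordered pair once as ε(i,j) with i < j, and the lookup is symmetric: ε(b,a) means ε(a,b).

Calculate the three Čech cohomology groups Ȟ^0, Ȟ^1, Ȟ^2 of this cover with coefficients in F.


nonempty overlaps:
  W12={x2,x16,x29} W13={x2,x17,x32} W14={x9,x17,x27} W15={x8,x19,x27} W16={x4,x8,x16} W23={x2,x3,x31} W24={x7,x14,x18} W25={x3,x7,x36} W26={x14,x16,x24} W34={x17,x20,x21} W35={x3,x10,x35} W36={x10,x11,x21} W45={x7,x26,x27} W46={x14,x21,x23} W56={x8,x10,x25}
  W123={x2} W126={x16} W134={x17} W145={x27} W156={x8} W235={x3} W245={x7} W246={x14} W346={x21} W356={x10}
C dims 6,15,10; δ0: rk_F5 6; δ1: rk_F5 9
degree 0: 6−6−0 = 0 → Ȟ^0 ≅ 0
degree 1: 15−9−6 = 0 → Ȟ^1 ≅ 0
degree 2: 10−0−9 = 1 → Ȟ^2 ≅ Z/5

Ȟ^0 = 0,  Ȟ^1 = 0,  Ȟ^2 = Z/5
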